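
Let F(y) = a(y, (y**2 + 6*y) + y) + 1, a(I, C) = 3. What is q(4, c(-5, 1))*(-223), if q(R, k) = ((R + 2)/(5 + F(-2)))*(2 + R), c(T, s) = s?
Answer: -892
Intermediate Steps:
F(y) = 4 (F(y) = 3 + 1 = 4)
q(R, k) = (2 + R)*(2/9 + R/9) (q(R, k) = ((R + 2)/(5 + 4))*(2 + R) = ((2 + R)/9)*(2 + R) = ((2 + R)*(1/9))*(2 + R) = (2/9 + R/9)*(2 + R) = (2 + R)*(2/9 + R/9))
q(4, c(-5, 1))*(-223) = ((2 + 4)**2/9)*(-223) = ((1/9)*6**2)*(-223) = ((1/9)*36)*(-223) = 4*(-223) = -892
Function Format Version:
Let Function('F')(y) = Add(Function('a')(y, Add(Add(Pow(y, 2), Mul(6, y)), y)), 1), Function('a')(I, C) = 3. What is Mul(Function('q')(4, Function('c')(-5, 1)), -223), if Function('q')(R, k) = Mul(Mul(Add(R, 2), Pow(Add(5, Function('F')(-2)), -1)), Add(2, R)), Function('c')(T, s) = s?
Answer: -892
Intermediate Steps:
Function('F')(y) = 4 (Function('F')(y) = Add(3, 1) = 4)
Function('q')(R, k) = Mul(Add(2, R), Add(Rational(2, 9), Mul(Rational(1, 9), R))) (Function('q')(R, k) = Mul(Mul(Add(R, 2), Pow(Add(5, 4), -1)), Add(2, R)) = Mul(Mul(Add(2, R), Pow(9, -1)), Add(2, R)) = Mul(Mul(Add(2, R), Rational(1, 9)), Add(2, R)) = Mul(Add(Rational(2, 9), Mul(Rational(1, 9), R)), Add(2, R)) = Mul(Add(2, R), Add(Rational(2, 9), Mul(Rational(1, 9), R))))
Mul(Function('q')(4, Function('c')(-5, 1)), -223) = Mul(Mul(Rational(1, 9), Pow(Add(2, 4), 2)), -223) = Mul(Mul(Rational(1, 9), Pow(6, 2)), -223) = Mul(Mul(Rational(1, 9), 36), -223) = Mul(4, -223) = -892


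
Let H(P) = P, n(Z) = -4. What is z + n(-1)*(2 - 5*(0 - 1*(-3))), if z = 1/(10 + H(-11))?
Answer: 51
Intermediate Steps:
z = -1 (z = 1/(10 - 11) = 1/(-1) = -1)
z + n(-1)*(2 - 5*(0 - 1*(-3))) = -1 - 4*(2 - 5*(0 - 1*(-3))) = -1 - 4*(2 - 5*(0 + 3)) = -1 - 4*(2 - 5*3) = -1 - 4*(2 - 15) = -1 - 4*(-13) = -1 + 52 = 51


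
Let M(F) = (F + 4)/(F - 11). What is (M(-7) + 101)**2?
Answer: 368449/36 ≈ 10235.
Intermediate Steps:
M(F) = (4 + F)/(-11 + F)
(M(-7) + 101)**2 = ((4 - 7)/(-11 - 7) + 101)**2 = (-3/(-18) + 101)**2 = (-1/18*(-3) + 101)**2 = (1/6 + 101)**2 = (607/6)**2 = 368449/36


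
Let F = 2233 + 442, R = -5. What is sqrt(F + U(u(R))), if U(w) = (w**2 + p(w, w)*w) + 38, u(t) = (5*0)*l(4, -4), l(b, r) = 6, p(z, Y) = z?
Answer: sqrt(2713) ≈ 52.086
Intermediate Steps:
u(t) = 0 (u(t) = (5*0)*6 = 0*6 = 0)
U(w) = 38 + 2*w**2 (U(w) = (w**2 + w*w) + 38 = (w**2 + w**2) + 38 = 2*w**2 + 38 = 38 + 2*w**2)
F = 2675
sqrt(F + U(u(R))) = sqrt(2675 + (38 + 2*0**2)) = sqrt(2675 + (38 + 2*0)) = sqrt(2675 + (38 + 0)) = sqrt(2675 + 38) = sqrt(2713)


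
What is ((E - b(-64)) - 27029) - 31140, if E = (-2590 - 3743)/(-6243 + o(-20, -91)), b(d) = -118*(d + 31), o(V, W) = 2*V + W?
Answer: -395583229/6374 ≈ -62062.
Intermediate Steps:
o(V, W) = W + 2*V
b(d) = -3658 - 118*d (b(d) = -118*(31 + d) = -3658 - 118*d)
E = 6333/6374 (E = (-2590 - 3743)/(-6243 + (-91 + 2*(-20))) = -6333/(-6243 + (-91 - 40)) = -6333/(-6243 - 131) = -6333/(-6374) = -6333*(-1/6374) = 6333/6374 ≈ 0.99357)
((E - b(-64)) - 27029) - 31140 = ((6333/6374 - (-3658 - 118*(-64))) - 27029) - 31140 = ((6333/6374 - (-3658 + 7552)) - 27029) - 31140 = ((6333/6374 - 1*3894) - 27029) - 31140 = ((6333/6374 - 3894) - 27029) - 31140 = (-24814023/6374 - 27029) - 31140 = -197096869/6374 - 31140 = -395583229/6374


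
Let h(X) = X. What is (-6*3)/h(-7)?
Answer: 18/7 ≈ 2.5714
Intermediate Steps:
(-6*3)/h(-7) = -6*3/(-7) = -18*(-⅐) = 18/7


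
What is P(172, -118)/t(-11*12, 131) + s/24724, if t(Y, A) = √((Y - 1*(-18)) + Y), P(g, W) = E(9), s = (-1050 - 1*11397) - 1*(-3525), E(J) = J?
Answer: -4461/12362 - 3*I*√246/82 ≈ -0.36086 - 0.57382*I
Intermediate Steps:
s = -8922 (s = (-1050 - 11397) + 3525 = -12447 + 3525 = -8922)
P(g, W) = 9
t(Y, A) = √(18 + 2*Y) (t(Y, A) = √((Y + 18) + Y) = √((18 + Y) + Y) = √(18 + 2*Y))
P(172, -118)/t(-11*12, 131) + s/24724 = 9/(√(18 + 2*(-11*12))) - 8922/24724 = 9/(√(18 + 2*(-132))) - 8922*1/24724 = 9/(√(18 - 264)) - 4461/12362 = 9/(√(-246)) - 4461/12362 = 9/((I*√246)) - 4461/12362 = 9*(-I*√246/246) - 4461/12362 = -3*I*√246/82 - 4461/12362 = -4461/12362 - 3*I*√246/82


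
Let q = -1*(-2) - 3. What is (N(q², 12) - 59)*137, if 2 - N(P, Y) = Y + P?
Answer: -9590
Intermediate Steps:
q = -1 (q = 2 - 3 = -1)
N(P, Y) = 2 - P - Y (N(P, Y) = 2 - (Y + P) = 2 - (P + Y) = 2 + (-P - Y) = 2 - P - Y)
(N(q², 12) - 59)*137 = ((2 - 1*(-1)² - 1*12) - 59)*137 = ((2 - 1*1 - 12) - 59)*137 = ((2 - 1 - 12) - 59)*137 = (-11 - 59)*137 = -70*137 = -9590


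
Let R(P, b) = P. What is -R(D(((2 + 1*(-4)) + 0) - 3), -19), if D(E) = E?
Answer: 5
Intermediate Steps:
-R(D(((2 + 1*(-4)) + 0) - 3), -19) = -(((2 + 1*(-4)) + 0) - 3) = -(((2 - 4) + 0) - 3) = -((-2 + 0) - 3) = -(-2 - 3) = -1*(-5) = 5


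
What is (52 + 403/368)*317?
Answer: 6193863/368 ≈ 16831.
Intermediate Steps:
(52 + 403/368)*317 = (19539/368)*317 = 6193863/368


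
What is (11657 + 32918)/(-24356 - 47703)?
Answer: -44575/72059 ≈ -0.61859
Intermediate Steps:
(11657 + 32918)/(-24356 - 47703) = 44575/(-72059) = 44575*(-1/72059) = -44575/72059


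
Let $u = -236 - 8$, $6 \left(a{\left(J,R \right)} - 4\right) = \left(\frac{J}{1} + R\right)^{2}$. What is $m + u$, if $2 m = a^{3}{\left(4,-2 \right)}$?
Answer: $- \frac{5216}{27} \approx -193.19$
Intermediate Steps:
$a{\left(J,R \right)} = 4 + \frac{\left(J + R\right)^{2}}{6}$ ($a{\left(J,R \right)} = 4 + \frac{\left(\frac{J}{1} + R\right)^{2}}{6} = 4 + \frac{\left(1 J + R\right)^{2}}{6} = 4 + \frac{\left(J + R\right)^{2}}{6}$)
$m = \frac{1372}{27}$ ($m = \frac{\left(4 + \frac{\left(4 - 2\right)^{2}}{6}\right)^{3}}{2} = \frac{\left(4 + \frac{2^{2}}{6}\right)^{3}}{2} = \frac{\left(4 + \frac{1}{6} \cdot 4\right)^{3}}{2} = \frac{\left(4 + \frac{2}{3}\right)^{3}}{2} = \frac{\left(\frac{14}{3}\right)^{3}}{2} = \frac{1}{2} \cdot \frac{2744}{27} = \frac{1372}{27} \approx 50.815$)
$u = -244$
$m + u = \frac{1372}{27} - 244 = - \frac{5216}{27}$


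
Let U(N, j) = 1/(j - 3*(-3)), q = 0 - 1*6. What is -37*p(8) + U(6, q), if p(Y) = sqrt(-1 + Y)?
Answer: 1/3 - 37*sqrt(7) ≈ -97.559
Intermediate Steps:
q = -6 (q = 0 - 6 = -6)
U(N, j) = 1/(9 + j) (U(N, j) = 1/(j + 9) = 1/(9 + j))
-37*p(8) + U(6, q) = -37*sqrt(-1 + 8) + 1/(9 - 6) = -37*sqrt(7) + 1/3 = 1/3 - 37*sqrt(7)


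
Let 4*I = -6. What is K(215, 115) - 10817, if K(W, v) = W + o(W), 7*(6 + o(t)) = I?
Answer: -148515/14 ≈ -10608.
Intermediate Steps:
I = -3/2 (I = (¼)*(-6) = -3/2 ≈ -1.5000)
o(t) = -87/14 (o(t) = -6 + (⅐)*(-3/2) = -6 - 3/14 = -87/14)
K(W, v) = -87/14 + W (K(W, v) = W - 87/14 = -87/14 + W)
K(215, 115) - 10817 = (-87/14 + 215) - 10817 = 2923/14 - 10817 = -148515/14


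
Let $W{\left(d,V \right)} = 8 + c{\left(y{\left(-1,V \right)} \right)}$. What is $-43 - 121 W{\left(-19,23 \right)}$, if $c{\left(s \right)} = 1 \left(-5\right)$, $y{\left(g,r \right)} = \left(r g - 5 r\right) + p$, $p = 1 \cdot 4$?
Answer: $-406$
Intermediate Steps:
$p = 4$
$y{\left(g,r \right)} = 4 - 5 r + g r$ ($y{\left(g,r \right)} = \left(r g - 5 r\right) + 4 = \left(g r - 5 r\right) + 4 = \left(- 5 r + g r\right) + 4 = 4 - 5 r + g r$)
$c{\left(s \right)} = -5$
$W{\left(d,V \right)} = 3$ ($W{\left(d,V \right)} = 8 - 5 = 3$)
$-43 - 121 W{\left(-19,23 \right)} = -43 - 363 = -406$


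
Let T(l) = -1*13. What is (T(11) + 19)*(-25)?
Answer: -150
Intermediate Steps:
T(l) = -13
(T(11) + 19)*(-25) = (-13 + 19)*(-25) = 6*(-25) = -150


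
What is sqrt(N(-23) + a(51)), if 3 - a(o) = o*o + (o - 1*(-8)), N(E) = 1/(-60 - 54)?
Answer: I*sqrt(34530486)/114 ≈ 51.546*I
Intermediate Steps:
N(E) = -1/114 (N(E) = 1/(-114) = -1/114)
a(o) = -5 - o - o**2 (a(o) = 3 - (o*o + (o - 1*(-8))) = 3 - (o**2 + (o + 8)) = 3 - (o**2 + (8 + o)) = 3 - (8 + o + o**2) = 3 + (-8 - o - o**2) = -5 - o - o**2)
sqrt(N(-23) + a(51)) = sqrt(-1/114 + (-5 - 1*51 - 1*51**2)) = sqrt(-1/114 + (-5 - 51 - 1*2601)) = sqrt(-1/114 + (-5 - 51 - 2601)) = sqrt(-1/114 - 2657) = sqrt(-302899/114) = I*sqrt(34530486)/114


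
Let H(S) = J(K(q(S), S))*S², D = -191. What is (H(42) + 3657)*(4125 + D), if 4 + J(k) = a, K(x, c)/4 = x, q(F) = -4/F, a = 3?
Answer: 7447062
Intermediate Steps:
K(x, c) = 4*x
J(k) = -1 (J(k) = -4 + 3 = -1)
H(S) = -S²
(H(42) + 3657)*(4125 + D) = (-1*42² + 3657)*(4125 - 191) = (-1*1764 + 3657)*3934 = (-1764 + 3657)*3934 = 1893*3934 = 7447062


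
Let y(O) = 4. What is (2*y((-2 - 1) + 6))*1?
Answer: 8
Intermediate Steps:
(2*y((-2 - 1) + 6))*1 = (2*4)*1 = 8*1 = 8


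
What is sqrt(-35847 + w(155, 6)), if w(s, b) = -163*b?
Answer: 5*I*sqrt(1473) ≈ 191.9*I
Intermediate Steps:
sqrt(-35847 + w(155, 6)) = sqrt(-35847 - 163*6) = sqrt(-35847 - 978) = sqrt(-36825) = 5*I*sqrt(1473)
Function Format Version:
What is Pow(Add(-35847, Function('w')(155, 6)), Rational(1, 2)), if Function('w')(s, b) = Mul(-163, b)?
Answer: Mul(5, I, Pow(1473, Rational(1, 2))) ≈ Mul(191.90, I)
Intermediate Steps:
Pow(Add(-35847, Function('w')(155, 6)), Rational(1, 2)) = Pow(Add(-35847, Mul(-163, 6)), Rational(1, 2)) = Pow(Add(-35847, -978), Rational(1, 2)) = Pow(-36825, Rational(1, 2)) = Mul(5, I, Pow(1473, Rational(1, 2)))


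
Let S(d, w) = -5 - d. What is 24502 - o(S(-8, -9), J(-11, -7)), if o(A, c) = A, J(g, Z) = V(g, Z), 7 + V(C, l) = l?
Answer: 24499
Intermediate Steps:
V(C, l) = -7 + l
J(g, Z) = -7 + Z
24502 - o(S(-8, -9), J(-11, -7)) = 24502 - (-5 - 1*(-8)) = 24502 - (-5 + 8) = 24502 - 1*3 = 24502 - 3 = 24499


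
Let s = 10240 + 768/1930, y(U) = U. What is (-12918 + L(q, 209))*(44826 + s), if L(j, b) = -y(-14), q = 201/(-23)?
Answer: -685706610896/965 ≈ -7.1058e+8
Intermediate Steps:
q = -201/23 (q = 201*(-1/23) = -201/23 ≈ -8.7391)
L(j, b) = 14 (L(j, b) = -1*(-14) = 14)
s = 9881984/965 (s = 10240 + 768*(1/1930) = 10240 + 384/965 = 9881984/965 ≈ 10240.)
(-12918 + L(q, 209))*(44826 + s) = (-12918 + 14)*(44826 + 9881984/965) = -12904*53139074/965 = -685706610896/965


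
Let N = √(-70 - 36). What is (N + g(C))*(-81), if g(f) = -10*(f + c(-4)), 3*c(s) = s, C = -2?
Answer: -2700 - 81*I*√106 ≈ -2700.0 - 833.95*I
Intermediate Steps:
c(s) = s/3
g(f) = 40/3 - 10*f (g(f) = -10*(f + (⅓)*(-4)) = -10*(f - 4/3) = -10*(-4/3 + f) = 40/3 - 10*f)
N = I*√106 (N = √(-106) = I*√106 ≈ 10.296*I)
(N + g(C))*(-81) = (I*√106 + (40/3 - 10*(-2)))*(-81) = (I*√106 + (40/3 + 20))*(-81) = (I*√106 + 100/3)*(-81) = (100/3 + I*√106)*(-81) = -2700 - 81*I*√106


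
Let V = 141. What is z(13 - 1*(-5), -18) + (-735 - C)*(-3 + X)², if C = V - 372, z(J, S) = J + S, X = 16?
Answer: -85176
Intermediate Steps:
C = -231 (C = 141 - 372 = -231)
z(13 - 1*(-5), -18) + (-735 - C)*(-3 + X)² = ((13 - 1*(-5)) - 18) + (-735 - 1*(-231))*(-3 + 16)² = ((13 + 5) - 18) + (-735 + 231)*13² = (18 - 18) - 504*169 = 0 - 85176 = -85176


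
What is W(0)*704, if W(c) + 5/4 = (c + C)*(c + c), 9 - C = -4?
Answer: -880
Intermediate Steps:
C = 13 (C = 9 - 1*(-4) = 9 + 4 = 13)
W(c) = -5/4 + 2*c*(13 + c) (W(c) = -5/4 + (c + 13)*(c + c) = -5/4 + (13 + c)*(2*c) = -5/4 + 2*c*(13 + c))
W(0)*704 = (-5/4 + 2*0² + 26*0)*704 = (-5/4 + 2*0 + 0)*704 = (-5/4 + 0 + 0)*704 = -5/4*704 = -880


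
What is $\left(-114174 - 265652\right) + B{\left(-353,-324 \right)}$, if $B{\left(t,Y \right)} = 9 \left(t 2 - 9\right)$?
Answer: $-386261$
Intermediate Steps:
$B{\left(t,Y \right)} = -81 + 18 t$ ($B{\left(t,Y \right)} = 9 \left(2 t - 9\right) = 9 \left(-9 + 2 t\right) = -81 + 18 t$)
$\left(-114174 - 265652\right) + B{\left(-353,-324 \right)} = \left(-114174 - 265652\right) + \left(-81 + 18 \left(-353\right)\right) = -379826 - 6435 = -386261$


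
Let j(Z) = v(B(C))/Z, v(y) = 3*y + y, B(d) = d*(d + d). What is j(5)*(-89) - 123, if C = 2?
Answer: -3463/5 ≈ -692.60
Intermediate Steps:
B(d) = 2*d² (B(d) = d*(2*d) = 2*d²)
v(y) = 4*y
j(Z) = 32/Z (j(Z) = (4*(2*2²))/Z = (4*(2*4))/Z = (4*8)/Z = 32/Z)
j(5)*(-89) - 123 = (32/5)*(-89) - 123 = -2848/5 - 123 = -3463/5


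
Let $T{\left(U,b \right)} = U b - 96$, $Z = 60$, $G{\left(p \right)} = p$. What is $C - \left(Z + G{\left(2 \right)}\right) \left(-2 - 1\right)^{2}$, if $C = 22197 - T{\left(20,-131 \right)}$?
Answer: $24355$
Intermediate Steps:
$T{\left(U,b \right)} = -96 + U b$
$C = 24913$ ($C = 22197 - \left(-96 + 20 \left(-131\right)\right) = 22197 - \left(-96 - 2620\right) = 22197 - -2716 = 22197 + 2716 = 24913$)
$C - \left(Z + G{\left(2 \right)}\right) \left(-2 - 1\right)^{2} = 24913 - \left(60 + 2\right) \left(-2 - 1\right)^{2} = 24913 - 62 \left(-3\right)^{2} = 24913 - 62 \cdot 9 = 24913 - 558 = 24355$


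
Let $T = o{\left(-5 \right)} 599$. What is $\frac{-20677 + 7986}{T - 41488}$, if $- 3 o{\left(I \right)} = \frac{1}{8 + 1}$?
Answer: $\frac{342657}{1120775} \approx 0.30573$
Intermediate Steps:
$o{\left(I \right)} = - \frac{1}{27}$ ($o{\left(I \right)} = - \frac{1}{3 \left(8 + 1\right)} = - \frac{1}{3 \cdot 9} = \left(- \frac{1}{3}\right) \frac{1}{9} = - \frac{1}{27}$)
$T = - \frac{599}{27}$ ($T = \left(- \frac{1}{27}\right) 599 = - \frac{599}{27} \approx -22.185$)
$\frac{-20677 + 7986}{T - 41488} = \frac{-20677 + 7986}{- \frac{599}{27} - 41488} = - \frac{12691}{- \frac{1120775}{27}} = \left(-12691\right) \left(- \frac{27}{1120775}\right) = \frac{342657}{1120775}$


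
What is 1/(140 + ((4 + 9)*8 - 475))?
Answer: -1/231 ≈ -0.0043290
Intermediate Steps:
1/(140 + ((4 + 9)*8 - 475)) = 1/(140 + (13*8 - 475)) = 1/(140 + (104 - 475)) = 1/(140 - 371) = 1/(-231) = -1/231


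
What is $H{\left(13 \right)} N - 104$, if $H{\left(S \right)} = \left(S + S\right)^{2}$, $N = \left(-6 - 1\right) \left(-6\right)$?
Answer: $28288$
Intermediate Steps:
$N = 42$ ($N = \left(-7\right) \left(-6\right) = 42$)
$H{\left(S \right)} = 4 S^{2}$ ($H{\left(S \right)} = \left(2 S\right)^{2} = 4 S^{2}$)
$H{\left(13 \right)} N - 104 = 4 \cdot 13^{2} \cdot 42 - 104 = 4 \cdot 169 \cdot 42 - 104 = 676 \cdot 42 - 104 = 28392 - 104 = 28288$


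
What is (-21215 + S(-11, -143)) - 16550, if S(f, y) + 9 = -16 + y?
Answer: -37933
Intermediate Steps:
S(f, y) = -25 + y (S(f, y) = -9 + (-16 + y) = -25 + y)
(-21215 + S(-11, -143)) - 16550 = (-21215 + (-25 - 143)) - 16550 = (-21215 - 168) - 16550 = -21383 - 16550 = -37933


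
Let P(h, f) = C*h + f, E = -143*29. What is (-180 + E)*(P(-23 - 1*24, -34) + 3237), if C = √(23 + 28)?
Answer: -13859381 + 203369*√51 ≈ -1.2407e+7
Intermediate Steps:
C = √51 ≈ 7.1414
E = -4147
P(h, f) = f + h*√51 (P(h, f) = √51*h + f = h*√51 + f = f + h*√51)
(-180 + E)*(P(-23 - 1*24, -34) + 3237) = (-180 - 4147)*((-34 + (-23 - 1*24)*√51) + 3237) = -4327*((-34 + (-23 - 24)*√51) + 3237) = -4327*((-34 - 47*√51) + 3237) = -4327*(3203 - 47*√51) = -13859381 + 203369*√51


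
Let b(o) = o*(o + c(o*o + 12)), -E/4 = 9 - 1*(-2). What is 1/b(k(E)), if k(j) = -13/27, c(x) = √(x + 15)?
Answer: -1/27 - 2*√4963/351 ≈ -0.43845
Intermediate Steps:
c(x) = √(15 + x)
E = -44 (E = -4*(9 - 1*(-2)) = -4*(9 + 2) = -4*11 = -44)
k(j) = -13/27 (k(j) = -13*1/27 = -13/27)
b(o) = o*(o + √(27 + o²)) (b(o) = o*(o + √(15 + (o*o + 12))) = o*(o + √(15 + (o² + 12))) = o*(o + √(15 + (12 + o²))) = o*(o + √(27 + o²)))
1/b(k(E)) = 1/(-13*(-13/27 + √(27 + (-13/27)²))/27) = 1/(-13*(-13/27 + √(27 + 169/729))/27) = 1/(-13*(-13/27 + √(19852/729))/27) = 1/(-13*(-13/27 + 2*√4963/27)/27) = 1/(169/729 - 26*√4963/729)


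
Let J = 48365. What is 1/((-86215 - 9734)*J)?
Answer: -1/4640573385 ≈ -2.1549e-10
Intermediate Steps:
1/((-86215 - 9734)*J) = 1/(-86215 - 9734*48365) = (1/48365)/(-95949) = -1/95949*1/48365 = -1/4640573385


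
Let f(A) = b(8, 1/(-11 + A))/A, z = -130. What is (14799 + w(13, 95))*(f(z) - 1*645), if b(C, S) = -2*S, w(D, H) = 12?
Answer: -29184710162/3055 ≈ -9.5531e+6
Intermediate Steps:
f(A) = -2/(A*(-11 + A)) (f(A) = (-2/(-11 + A))/A = -2/(A*(-11 + A)))
(14799 + w(13, 95))*(f(z) - 1*645) = (14799 + 12)*(-2/(-130*(-11 - 130)) - 1*645) = 14811*(-2*(-1/130)/(-141) - 645) = 14811*(-2*(-1/130)*(-1/141) - 645) = 14811*(-1/9165 - 645) = 14811*(-5911426/9165) = -29184710162/3055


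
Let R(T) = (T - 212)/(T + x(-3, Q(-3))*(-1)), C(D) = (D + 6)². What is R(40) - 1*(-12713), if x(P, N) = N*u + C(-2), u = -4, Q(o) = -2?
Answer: 50809/4 ≈ 12702.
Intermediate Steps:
C(D) = (6 + D)²
x(P, N) = 16 - 4*N (x(P, N) = N*(-4) + (6 - 2)² = -4*N + 4² = -4*N + 16 = 16 - 4*N)
R(T) = (-212 + T)/(-24 + T) (R(T) = (T - 212)/(T + (16 - 4*(-2))*(-1)) = (-212 + T)/(T + (16 + 8)*(-1)) = (-212 + T)/(T + 24*(-1)) = (-212 + T)/(T - 24) = (-212 + T)/(-24 + T))
R(40) - 1*(-12713) = (212 - 1*40)/(24 - 1*40) - 1*(-12713) = (212 - 40)/(24 - 40) + 12713 = 172/(-16) + 12713 = -1/16*172 + 12713 = -43/4 + 12713 = 50809/4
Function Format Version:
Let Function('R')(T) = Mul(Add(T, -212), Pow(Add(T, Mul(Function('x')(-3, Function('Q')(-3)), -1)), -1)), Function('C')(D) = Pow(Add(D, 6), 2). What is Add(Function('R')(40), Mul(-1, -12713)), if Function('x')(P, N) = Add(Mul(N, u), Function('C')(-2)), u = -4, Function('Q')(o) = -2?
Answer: Rational(50809, 4) ≈ 12702.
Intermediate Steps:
Function('C')(D) = Pow(Add(6, D), 2)
Function('x')(P, N) = Add(16, Mul(-4, N)) (Function('x')(P, N) = Add(Mul(N, -4), Pow(Add(6, -2), 2)) = Add(Mul(-4, N), Pow(4, 2)) = Add(Mul(-4, N), 16) = Add(16, Mul(-4, N)))
Function('R')(T) = Mul(Pow(Add(-24, T), -1), Add(-212, T)) (Function('R')(T) = Mul(Add(T, -212), Pow(Add(T, Mul(Add(16, Mul(-4, -2)), -1)), -1)) = Mul(Add(-212, T), Pow(Add(T, Mul(Add(16, 8), -1)), -1)) = Mul(Add(-212, T), Pow(Add(T, Mul(24, -1)), -1)) = Mul(Add(-212, T), Pow(Add(T, -24), -1)) = Mul(Add(-212, T), Pow(Add(-24, T), -1)) = Mul(Pow(Add(-24, T), -1), Add(-212, T)))
Add(Function('R')(40), Mul(-1, -12713)) = Add(Mul(Pow(Add(24, Mul(-1, 40)), -1), Add(212, Mul(-1, 40))), Mul(-1, -12713)) = Add(Mul(Pow(Add(24, -40), -1), Add(212, -40)), 12713) = Add(Mul(Pow(-16, -1), 172), 12713) = Add(Mul(Rational(-1, 16), 172), 12713) = Add(Rational(-43, 4), 12713) = Rational(50809, 4)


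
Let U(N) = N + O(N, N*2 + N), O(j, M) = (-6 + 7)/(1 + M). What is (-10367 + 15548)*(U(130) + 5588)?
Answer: 11583363759/391 ≈ 2.9625e+7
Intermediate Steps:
O(j, M) = 1/(1 + M)
U(N) = N + 1/(1 + 3*N) (U(N) = N + 1/(1 + (N*2 + N)) = N + 1/(1 + (2*N + N)) = N + 1/(1 + 3*N))
(-10367 + 15548)*(U(130) + 5588) = (-10367 + 15548)*((130 + 1/(1 + 3*130)) + 5588) = 5181*((130 + 1/(1 + 390)) + 5588) = 5181*((130 + 1/391) + 5588) = 5181*(50831/391 + 5588) = 5181*(2235739/391) = 11583363759/391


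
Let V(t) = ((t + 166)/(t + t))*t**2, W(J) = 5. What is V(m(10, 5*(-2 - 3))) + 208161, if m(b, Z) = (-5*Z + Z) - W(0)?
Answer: 441117/2 ≈ 2.2056e+5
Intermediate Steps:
m(b, Z) = -5 - 4*Z (m(b, Z) = (-5*Z + Z) - 1*5 = -4*Z - 5 = -5 - 4*Z)
V(t) = t*(166 + t)/2 (V(t) = ((166 + t)/((2*t)))*t**2 = ((166 + t)*(1/(2*t)))*t**2 = ((166 + t)/(2*t))*t**2 = t*(166 + t)/2)
V(m(10, 5*(-2 - 3))) + 208161 = (-5 - 20*(-2 - 3))*(166 + (-5 - 20*(-2 - 3)))/2 + 208161 = (-5 - 20*(-5))*(166 + (-5 - 20*(-5)))/2 + 208161 = (-5 - 4*(-25))*(166 + (-5 - 4*(-25)))/2 + 208161 = (-5 + 100)*(166 + (-5 + 100))/2 + 208161 = (1/2)*95*(166 + 95) + 208161 = (1/2)*95*261 + 208161 = 24795/2 + 208161 = 441117/2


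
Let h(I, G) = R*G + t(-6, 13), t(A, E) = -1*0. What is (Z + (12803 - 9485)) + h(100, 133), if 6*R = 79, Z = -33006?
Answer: -167621/6 ≈ -27937.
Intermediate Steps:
t(A, E) = 0
R = 79/6 (R = (⅙)*79 = 79/6 ≈ 13.167)
h(I, G) = 79*G/6 (h(I, G) = 79*G/6 + 0 = 79*G/6)
(Z + (12803 - 9485)) + h(100, 133) = (-33006 + (12803 - 9485)) + (79/6)*133 = (-33006 + 3318) + 10507/6 = -29688 + 10507/6 = -167621/6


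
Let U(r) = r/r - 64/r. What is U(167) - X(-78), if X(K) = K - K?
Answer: 103/167 ≈ 0.61677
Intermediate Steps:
X(K) = 0
U(r) = 1 - 64/r
U(167) - X(-78) = (-64 + 167)/167 - 1*0 = (1/167)*103 + 0 = 103/167 + 0 = 103/167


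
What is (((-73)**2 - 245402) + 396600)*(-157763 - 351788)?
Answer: -79758489377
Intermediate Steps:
(((-73)**2 - 245402) + 396600)*(-157763 - 351788) = ((5329 - 245402) + 396600)*(-509551) = (-240073 + 396600)*(-509551) = 156527*(-509551) = -79758489377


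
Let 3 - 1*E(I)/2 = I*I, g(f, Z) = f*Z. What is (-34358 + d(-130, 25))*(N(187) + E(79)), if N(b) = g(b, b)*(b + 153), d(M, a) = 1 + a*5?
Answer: -406572916288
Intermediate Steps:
g(f, Z) = Z*f
d(M, a) = 1 + 5*a
N(b) = b²*(153 + b) (N(b) = (b*b)*(b + 153) = b²*(153 + b))
E(I) = 6 - 2*I² (E(I) = 6 - 2*I*I = 6 - 2*I²)
(-34358 + d(-130, 25))*(N(187) + E(79)) = (-34358 + (1 + 5*25))*(187²*(153 + 187) + (6 - 2*79²)) = (-34358 + (1 + 125))*(34969*340 + (6 - 2*6241)) = (-34358 + 126)*(11889460 + (6 - 12482)) = -34232*(11889460 - 12476) = -34232*11876984 = -406572916288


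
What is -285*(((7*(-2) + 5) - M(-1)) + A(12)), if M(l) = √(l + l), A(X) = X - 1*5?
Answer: 570 + 285*I*√2 ≈ 570.0 + 403.05*I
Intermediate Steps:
A(X) = -5 + X (A(X) = X - 5 = -5 + X)
M(l) = √2*√l (M(l) = √(2*l) = √2*√l)
-285*(((7*(-2) + 5) - M(-1)) + A(12)) = -285*(((7*(-2) + 5) - √2*√(-1)) + (-5 + 12)) = -285*(((-14 + 5) - √2*I) + 7) = -285*((-9 - I*√2) + 7) = -285*(-2 - I*√2) = 570 + 285*I*√2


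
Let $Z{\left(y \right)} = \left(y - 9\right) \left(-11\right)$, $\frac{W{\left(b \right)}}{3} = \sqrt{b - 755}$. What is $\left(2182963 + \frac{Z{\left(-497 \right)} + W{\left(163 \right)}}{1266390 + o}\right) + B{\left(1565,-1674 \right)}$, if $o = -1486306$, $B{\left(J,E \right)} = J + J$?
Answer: $\frac{240378411311}{109958} - \frac{3 i \sqrt{37}}{54979} \approx 2.1861 \cdot 10^{6} - 0.00033191 i$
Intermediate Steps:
$B{\left(J,E \right)} = 2 J$
$W{\left(b \right)} = 3 \sqrt{-755 + b}$ ($W{\left(b \right)} = 3 \sqrt{b - 755} = 3 \sqrt{-755 + b}$)
$Z{\left(y \right)} = 99 - 11 y$ ($Z{\left(y \right)} = \left(-9 + y\right) \left(-11\right) = 99 - 11 y$)
$\left(2182963 + \frac{Z{\left(-497 \right)} + W{\left(163 \right)}}{1266390 + o}\right) + B{\left(1565,-1674 \right)} = \left(2182963 + \frac{\left(99 - -5467\right) + 3 \sqrt{-755 + 163}}{1266390 - 1486306}\right) + 2 \cdot 1565 = \left(2182963 + \frac{\left(99 + 5467\right) + 3 \sqrt{-592}}{-219916}\right) + 3130 = \left(2182963 + \left(5566 + 3 \cdot 4 i \sqrt{37}\right) \left(- \frac{1}{219916}\right)\right) + 3130 = \left(2182963 + \left(5566 + 12 i \sqrt{37}\right) \left(- \frac{1}{219916}\right)\right) + 3130 = \left(2182963 - \left(\frac{2783}{109958} + \frac{3 i \sqrt{37}}{54979}\right)\right) + 3130 = \left(\frac{240034242771}{109958} - \frac{3 i \sqrt{37}}{54979}\right) + 3130 = \frac{240378411311}{109958} - \frac{3 i \sqrt{37}}{54979}$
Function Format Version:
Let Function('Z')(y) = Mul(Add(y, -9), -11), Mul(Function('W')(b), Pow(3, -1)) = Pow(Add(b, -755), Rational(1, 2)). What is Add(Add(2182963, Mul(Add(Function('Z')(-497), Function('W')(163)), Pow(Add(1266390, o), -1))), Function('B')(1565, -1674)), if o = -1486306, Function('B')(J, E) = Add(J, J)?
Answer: Add(Rational(240378411311, 109958), Mul(Rational(-3, 54979), I, Pow(37, Rational(1, 2)))) ≈ Add(2.1861e+6, Mul(-0.00033191, I))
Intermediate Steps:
Function('B')(J, E) = Mul(2, J)
Function('W')(b) = Mul(3, Pow(Add(-755, b), Rational(1, 2))) (Function('W')(b) = Mul(3, Pow(Add(b, -755), Rational(1, 2))) = Mul(3, Pow(Add(-755, b), Rational(1, 2))))
Function('Z')(y) = Add(99, Mul(-11, y)) (Function('Z')(y) = Mul(Add(-9, y), -11) = Add(99, Mul(-11, y)))
Add(Add(2182963, Mul(Add(Function('Z')(-497), Function('W')(163)), Pow(Add(1266390, o), -1))), Function('B')(1565, -1674)) = Add(Add(2182963, Mul(Add(Add(99, Mul(-11, -497)), Mul(3, Pow(Add(-755, 163), Rational(1, 2)))), Pow(Add(1266390, -1486306), -1))), Mul(2, 1565)) = Add(Add(2182963, Mul(Add(Add(99, 5467), Mul(3, Pow(-592, Rational(1, 2)))), Pow(-219916, -1))), 3130) = Add(Add(2182963, Mul(Add(5566, Mul(3, Mul(4, I, Pow(37, Rational(1, 2))))), Rational(-1, 219916))), 3130) = Add(Add(2182963, Mul(Add(5566, Mul(12, I, Pow(37, Rational(1, 2)))), Rational(-1, 219916))), 3130) = Add(Add(2182963, Add(Rational(-2783, 109958), Mul(Rational(-3, 54979), I, Pow(37, Rational(1, 2))))), 3130) = Add(Add(Rational(240034242771, 109958), Mul(Rational(-3, 54979), I, Pow(37, Rational(1, 2)))), 3130) = Add(Rational(240378411311, 109958), Mul(Rational(-3, 54979), I, Pow(37, Rational(1, 2))))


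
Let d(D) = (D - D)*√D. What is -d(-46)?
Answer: 0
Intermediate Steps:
d(D) = 0 (d(D) = 0*√D = 0)
-d(-46) = -1*0 = 0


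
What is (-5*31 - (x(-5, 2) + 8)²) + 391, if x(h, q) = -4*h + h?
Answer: -293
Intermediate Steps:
x(h, q) = -3*h
(-5*31 - (x(-5, 2) + 8)²) + 391 = (-5*31 - (-3*(-5) + 8)²) + 391 = (-155 - (15 + 8)²) + 391 = (-155 - 1*23²) + 391 = (-155 - 1*529) + 391 = (-155 - 529) + 391 = -684 + 391 = -293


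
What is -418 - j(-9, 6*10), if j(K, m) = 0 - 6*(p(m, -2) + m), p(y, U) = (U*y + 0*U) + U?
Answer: -790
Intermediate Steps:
p(y, U) = U + U*y (p(y, U) = (U*y + 0) + U = U*y + U = U + U*y)
j(K, m) = 12 + 6*m (j(K, m) = 0 - 6*(-2*(1 + m) + m) = 0 - 6*((-2 - 2*m) + m) = 0 - 6*(-2 - m) = 0 - (-12 - 6*m) = 0 + (12 + 6*m) = 12 + 6*m)
-418 - j(-9, 6*10) = -418 - (12 + 6*(6*10)) = -418 - (12 + 6*60) = -418 - (12 + 360) = -418 - 1*372 = -418 - 372 = -790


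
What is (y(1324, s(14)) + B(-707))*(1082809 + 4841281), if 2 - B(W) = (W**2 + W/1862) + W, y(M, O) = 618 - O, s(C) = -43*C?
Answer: -392312845575855/133 ≈ -2.9497e+12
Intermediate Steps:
B(W) = 2 - W**2 - 1863*W/1862 (B(W) = 2 - ((W**2 + W/1862) + W) = 2 - (W**2 + 1863*W/1862) = 2 + (-W**2 - 1863*W/1862) = 2 - W**2 - 1863*W/1862)
(y(1324, s(14)) + B(-707))*(1082809 + 4841281) = ((618 - (-43)*14) + (2 - 1*(-707)**2 - 1863/1862*(-707)))*(1082809 + 4841281) = ((618 - 1*(-602)) + (2 - 1*499849 + 188163/266))*5924090 = ((618 + 602) + (2 - 499849 + 188163/266))*5924090 = (1220 - 132771139/266)*5924090 = -132446619/266*5924090 = -392312845575855/133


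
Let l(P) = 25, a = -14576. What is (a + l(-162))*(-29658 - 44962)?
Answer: 1085795620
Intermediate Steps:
(a + l(-162))*(-29658 - 44962) = (-14576 + 25)*(-29658 - 44962) = -14551*(-74620) = 1085795620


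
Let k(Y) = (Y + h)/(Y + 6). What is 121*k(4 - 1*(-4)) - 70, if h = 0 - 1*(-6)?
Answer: 51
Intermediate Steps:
h = 6 (h = 0 + 6 = 6)
k(Y) = 1 (k(Y) = (Y + 6)/(Y + 6) = (6 + Y)/(6 + Y) = 1)
121*k(4 - 1*(-4)) - 70 = 121*1 - 70 = 121 - 70 = 51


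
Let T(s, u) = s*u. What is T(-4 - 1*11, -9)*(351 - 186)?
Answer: 22275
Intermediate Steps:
T(-4 - 1*11, -9)*(351 - 186) = ((-4 - 1*11)*(-9))*(351 - 186) = ((-4 - 11)*(-9))*165 = -15*(-9)*165 = 135*165 = 22275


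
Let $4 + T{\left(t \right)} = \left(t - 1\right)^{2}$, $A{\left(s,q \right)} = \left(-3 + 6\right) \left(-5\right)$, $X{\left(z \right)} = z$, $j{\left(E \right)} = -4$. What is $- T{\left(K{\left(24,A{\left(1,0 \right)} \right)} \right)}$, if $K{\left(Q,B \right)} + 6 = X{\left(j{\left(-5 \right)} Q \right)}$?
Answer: $-10605$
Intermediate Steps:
$A{\left(s,q \right)} = -15$ ($A{\left(s,q \right)} = 3 \left(-5\right) = -15$)
$K{\left(Q,B \right)} = -6 - 4 Q$
$T{\left(t \right)} = -4 + \left(-1 + t\right)^{2}$ ($T{\left(t \right)} = -4 + \left(t - 1\right)^{2} = -4 + \left(-1 + t\right)^{2}$)
$- T{\left(K{\left(24,A{\left(1,0 \right)} \right)} \right)} = - (-4 + \left(-1 - 102\right)^{2}) = - (-4 + \left(-103\right)^{2}) = - (-4 + 10609) = \left(-1\right) 10605 = -10605$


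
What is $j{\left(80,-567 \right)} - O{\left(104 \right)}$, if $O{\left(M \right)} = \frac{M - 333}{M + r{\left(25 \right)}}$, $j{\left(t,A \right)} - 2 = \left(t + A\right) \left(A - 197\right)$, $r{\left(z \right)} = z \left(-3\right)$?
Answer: $\frac{10790259}{29} \approx 3.7208 \cdot 10^{5}$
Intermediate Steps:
$r{\left(z \right)} = - 3 z$
$j{\left(t,A \right)} = 2 + \left(-197 + A\right) \left(A + t\right)$ ($j{\left(t,A \right)} = 2 + \left(t + A\right) \left(A - 197\right) = 2 + \left(A + t\right) \left(-197 + A\right) = 2 + \left(-197 + A\right) \left(A + t\right)$)
$O{\left(M \right)} = \frac{-333 + M}{-75 + M}$ ($O{\left(M \right)} = \frac{M - 333}{M - 75} = \frac{-333 + M}{M - 75} = \frac{-333 + M}{-75 + M}$)
$j{\left(80,-567 \right)} - O{\left(104 \right)} = \left(2 + \left(-567\right)^{2} - -111699 - 15760 - 45360\right) - \frac{-333 + 104}{-75 + 104} = \left(2 + 321489 + 111699 - 15760 - 45360\right) - \frac{1}{29} \left(-229\right) = 372070 - \frac{1}{29} \left(-229\right) = 372070 - - \frac{229}{29} = 372070 + \frac{229}{29} = \frac{10790259}{29}$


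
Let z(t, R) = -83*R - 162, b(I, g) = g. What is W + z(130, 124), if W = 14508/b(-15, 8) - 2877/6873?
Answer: -39592689/4582 ≈ -8640.9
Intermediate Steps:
z(t, R) = -162 - 83*R
W = 8307539/4582 (W = 14508/8 - 2877/6873 = 14508*(⅛) - 2877*1/6873 = 3627/2 - 959/2291 = 8307539/4582 ≈ 1813.1)
W + z(130, 124) = 8307539/4582 + (-162 - 83*124) = 8307539/4582 + (-162 - 10292) = 8307539/4582 - 10454 = -39592689/4582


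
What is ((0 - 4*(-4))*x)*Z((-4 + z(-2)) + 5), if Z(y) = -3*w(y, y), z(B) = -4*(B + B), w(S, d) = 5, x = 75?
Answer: -18000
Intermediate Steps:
z(B) = -8*B
Z(y) = -15 (Z(y) = -3*5 = -15)
((0 - 4*(-4))*x)*Z((-4 + z(-2)) + 5) = ((0 - 4*(-4))*75)*(-15) = ((0 + 16)*75)*(-15) = (16*75)*(-15) = 1200*(-15) = -18000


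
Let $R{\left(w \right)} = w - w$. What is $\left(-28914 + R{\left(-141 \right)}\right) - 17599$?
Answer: $-46513$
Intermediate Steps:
$R{\left(w \right)} = 0$
$\left(-28914 + R{\left(-141 \right)}\right) - 17599 = \left(-28914 + 0\right) - 17599 = -28914 - 17599 = -46513$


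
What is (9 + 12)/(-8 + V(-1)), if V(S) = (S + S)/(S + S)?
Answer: -3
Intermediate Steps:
V(S) = 1 (V(S) = (2*S)/((2*S)) = (2*S)*(1/(2*S)) = 1)
(9 + 12)/(-8 + V(-1)) = (9 + 12)/(-8 + 1) = 21/(-7) = -⅐*21 = -3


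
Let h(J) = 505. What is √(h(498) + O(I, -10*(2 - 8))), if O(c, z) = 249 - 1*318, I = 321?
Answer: 2*√109 ≈ 20.881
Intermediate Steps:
O(c, z) = -69 (O(c, z) = 249 - 318 = -69)
√(h(498) + O(I, -10*(2 - 8))) = √(505 - 69) = √436 = 2*√109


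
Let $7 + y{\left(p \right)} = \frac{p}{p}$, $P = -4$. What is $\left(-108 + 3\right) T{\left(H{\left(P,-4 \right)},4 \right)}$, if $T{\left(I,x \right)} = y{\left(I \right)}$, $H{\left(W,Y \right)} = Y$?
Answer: $630$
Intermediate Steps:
$y{\left(p \right)} = -6$ ($y{\left(p \right)} = -7 + \frac{p}{p} = -7 + 1 = -6$)
$T{\left(I,x \right)} = -6$
$\left(-108 + 3\right) T{\left(H{\left(P,-4 \right)},4 \right)} = \left(-108 + 3\right) \left(-6\right) = \left(-105\right) \left(-6\right) = 630$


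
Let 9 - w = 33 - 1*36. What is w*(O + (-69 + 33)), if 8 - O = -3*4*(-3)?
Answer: -768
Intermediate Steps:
O = -28 (O = 8 - (-3*4)*(-3) = 8 - (-12)*(-3) = 8 - 1*36 = 8 - 36 = -28)
w = 12 (w = 9 - (33 - 1*36) = 9 - (33 - 36) = 9 - 1*(-3) = 9 + 3 = 12)
w*(O + (-69 + 33)) = 12*(-28 + (-69 + 33)) = 12*(-28 - 36) = 12*(-64) = -768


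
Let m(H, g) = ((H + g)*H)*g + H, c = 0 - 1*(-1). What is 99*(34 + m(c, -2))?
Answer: 3663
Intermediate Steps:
c = 1 (c = 0 + 1 = 1)
m(H, g) = H + H*g*(H + g) (m(H, g) = (H*(H + g))*g + H = H*g*(H + g) + H = H + H*g*(H + g))
99*(34 + m(c, -2)) = 99*(34 + 1*(1 + (-2)² + 1*(-2))) = 99*(34 + 1*(1 + 4 - 2)) = 99*(34 + 1*3) = 99*(34 + 3) = 99*37 = 3663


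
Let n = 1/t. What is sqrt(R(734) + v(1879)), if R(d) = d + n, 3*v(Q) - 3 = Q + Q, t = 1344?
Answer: 5*sqrt(249333)/56 ≈ 44.583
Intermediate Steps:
v(Q) = 1 + 2*Q/3 (v(Q) = 1 + (Q + Q)/3 = 1 + (2*Q)/3 = 1 + 2*Q/3)
n = 1/1344 ≈ 0.00074405
R(d) = 1/1344 + d (R(d) = d + 1/1344 = 1/1344 + d)
sqrt(R(734) + v(1879)) = sqrt((1/1344 + 734) + (1 + (2/3)*1879)) = sqrt(986497/1344 + (1 + 3758/3)) = sqrt(986497/1344 + 3761/3) = sqrt(890475/448) = 5*sqrt(249333)/56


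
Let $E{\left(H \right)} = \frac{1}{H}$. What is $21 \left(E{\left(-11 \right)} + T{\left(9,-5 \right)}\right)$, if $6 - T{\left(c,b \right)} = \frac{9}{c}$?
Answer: $\frac{1134}{11} \approx 103.09$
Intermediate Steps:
$T{\left(c,b \right)} = 6 - \frac{9}{c}$
$21 \left(E{\left(-11 \right)} + T{\left(9,-5 \right)}\right) = 21 \left(\frac{1}{-11} + \left(6 - \frac{9}{9}\right)\right) = 21 \left(- \frac{1}{11} + \left(6 - 1\right)\right) = 21 \left(- \frac{1}{11} + 5\right) = 21 \cdot \frac{54}{11} = \frac{1134}{11}$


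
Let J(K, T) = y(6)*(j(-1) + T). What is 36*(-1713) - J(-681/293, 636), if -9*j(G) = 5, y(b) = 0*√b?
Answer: -61668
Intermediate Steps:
y(b) = 0
j(G) = -5/9 (j(G) = -⅑*5 = -5/9)
J(K, T) = 0 (J(K, T) = 0*(-5/9 + T) = 0)
36*(-1713) - J(-681/293, 636) = 36*(-1713) - 1*0 = -61668 + 0 = -61668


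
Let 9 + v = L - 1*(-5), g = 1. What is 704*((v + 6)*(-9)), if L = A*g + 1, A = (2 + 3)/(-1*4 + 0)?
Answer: -11088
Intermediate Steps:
A = -5/4 (A = 5/(-4 + 0) = 5/(-4) = 5*(-1/4) = -5/4 ≈ -1.2500)
L = -1/4 (L = -5/4*1 + 1 = -5/4 + 1 = -1/4 ≈ -0.25000)
v = -17/4 (v = -9 + (-1/4 - 1*(-5)) = -9 + (-1/4 + 5) = -9 + 19/4 = -17/4 ≈ -4.2500)
704*((v + 6)*(-9)) = 704*((-17/4 + 6)*(-9)) = 704*((7/4)*(-9)) = 704*(-63/4) = -11088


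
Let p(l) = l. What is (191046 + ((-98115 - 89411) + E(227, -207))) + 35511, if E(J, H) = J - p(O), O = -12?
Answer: 39270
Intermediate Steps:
E(J, H) = 12 + J (E(J, H) = J - 1*(-12) = J + 12 = 12 + J)
(191046 + ((-98115 - 89411) + E(227, -207))) + 35511 = (191046 + ((-98115 - 89411) + (12 + 227))) + 35511 = (191046 + (-187526 + 239)) + 35511 = (191046 - 187287) + 35511 = 3759 + 35511 = 39270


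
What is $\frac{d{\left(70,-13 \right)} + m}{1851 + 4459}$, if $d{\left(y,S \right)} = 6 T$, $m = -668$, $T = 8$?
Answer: $- \frac{62}{631} \approx -0.098257$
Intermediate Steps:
$d{\left(y,S \right)} = 48$ ($d{\left(y,S \right)} = 6 \cdot 8 = 48$)
$\frac{d{\left(70,-13 \right)} + m}{1851 + 4459} = \frac{48 - 668}{1851 + 4459} = - \frac{620}{6310} = \left(-620\right) \frac{1}{6310} = - \frac{62}{631}$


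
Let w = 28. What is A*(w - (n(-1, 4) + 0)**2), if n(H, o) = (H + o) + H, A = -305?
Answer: -7320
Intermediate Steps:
n(H, o) = o + 2*H
A*(w - (n(-1, 4) + 0)**2) = -305*(28 - ((4 + 2*(-1)) + 0)**2) = -305*(28 - ((4 - 2) + 0)**2) = -305*(28 - (2 + 0)**2) = -305*(28 - 1*2**2) = -305*(28 - 1*4) = -305*(28 - 4) = -305*24 = -7320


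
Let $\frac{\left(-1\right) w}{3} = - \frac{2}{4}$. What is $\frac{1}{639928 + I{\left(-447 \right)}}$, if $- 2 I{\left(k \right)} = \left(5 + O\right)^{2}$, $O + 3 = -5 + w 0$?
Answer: $\frac{2}{1279847} \approx 1.5627 \cdot 10^{-6}$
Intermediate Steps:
$w = \frac{3}{2}$ ($w = - 3 \left(- \frac{2}{4}\right) = - 3 \left(\left(-2\right) \frac{1}{4}\right) = \left(-3\right) \left(- \frac{1}{2}\right) = \frac{3}{2} \approx 1.5$)
$O = -8$ ($O = -3 + \left(-5 + \frac{3}{2} \cdot 0\right) = -3 + \left(-5 + 0\right) = -3 - 5 = -8$)
$I{\left(k \right)} = - \frac{9}{2}$ ($I{\left(k \right)} = - \frac{\left(5 - 8\right)^{2}}{2} = - \frac{\left(-3\right)^{2}}{2} = \left(- \frac{1}{2}\right) 9 = - \frac{9}{2}$)
$\frac{1}{639928 + I{\left(-447 \right)}} = \frac{1}{639928 - \frac{9}{2}} = \frac{1}{\frac{1279847}{2}} = \frac{2}{1279847}$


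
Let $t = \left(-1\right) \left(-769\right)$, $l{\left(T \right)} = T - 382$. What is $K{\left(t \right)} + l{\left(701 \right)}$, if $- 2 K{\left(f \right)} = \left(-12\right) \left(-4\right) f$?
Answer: $-18137$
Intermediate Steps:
$l{\left(T \right)} = -382 + T$ ($l{\left(T \right)} = T - 382 = -382 + T$)
$t = 769$
$K{\left(f \right)} = - 24 f$ ($K{\left(f \right)} = - \frac{\left(-12\right) \left(-4\right) f}{2} = - \frac{48 f}{2} = - 24 f$)
$K{\left(t \right)} + l{\left(701 \right)} = \left(-24\right) 769 + \left(-382 + 701\right) = -18456 + 319 = -18137$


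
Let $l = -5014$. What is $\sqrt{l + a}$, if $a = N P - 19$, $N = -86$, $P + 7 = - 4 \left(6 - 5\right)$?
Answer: $i \sqrt{4087} \approx 63.93 i$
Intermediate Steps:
$P = -11$ ($P = -7 - 4 \left(6 - 5\right) = -7 - 4 = -11$)
$a = 927$ ($a = \left(-86\right) \left(-11\right) - 19 = 946 - 19 = 927$)
$\sqrt{l + a} = \sqrt{-5014 + 927} = \sqrt{-4087} = i \sqrt{4087}$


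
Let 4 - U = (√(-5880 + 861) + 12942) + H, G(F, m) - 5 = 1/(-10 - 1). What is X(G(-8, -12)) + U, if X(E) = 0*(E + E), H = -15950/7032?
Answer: -45482033/3516 - I*√5019 ≈ -12936.0 - 70.845*I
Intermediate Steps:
H = -7975/3516 (H = -15950*1/7032 = -7975/3516 ≈ -2.2682)
G(F, m) = 54/11 (G(F, m) = 5 + 1/(-10 - 1) = 5 + 1/(-11) = 5 - 1/11 = 54/11)
X(E) = 0 (X(E) = 0*(2*E) = 0)
U = -45482033/3516 - I*√5019 (U = 4 - ((√(-5880 + 861) + 12942) - 7975/3516) = 4 - ((√(-5019) + 12942) - 7975/3516) = 4 - ((I*√5019 + 12942) - 7975/3516) = 4 - ((12942 + I*√5019) - 7975/3516) = 4 - (45496097/3516 + I*√5019) = 4 + (-45496097/3516 - I*√5019) = -45482033/3516 - I*√5019 ≈ -12936.0 - 70.845*I)
X(G(-8, -12)) + U = 0 + (-45482033/3516 - I*√5019) = -45482033/3516 - I*√5019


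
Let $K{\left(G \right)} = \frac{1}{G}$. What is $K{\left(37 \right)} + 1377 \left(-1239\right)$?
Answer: $- \frac{63125810}{37} \approx -1.7061 \cdot 10^{6}$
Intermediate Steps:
$K{\left(37 \right)} + 1377 \left(-1239\right) = \frac{1}{37} + 1377 \left(-1239\right) = \frac{1}{37} - 1706103 = - \frac{63125810}{37}$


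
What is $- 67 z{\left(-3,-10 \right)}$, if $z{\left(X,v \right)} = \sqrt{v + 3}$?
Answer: $- 67 i \sqrt{7} \approx - 177.27 i$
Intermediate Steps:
$z{\left(X,v \right)} = \sqrt{3 + v}$
$- 67 z{\left(-3,-10 \right)} = - 67 \sqrt{3 - 10} = - 67 \sqrt{-7} = - 67 i \sqrt{7}$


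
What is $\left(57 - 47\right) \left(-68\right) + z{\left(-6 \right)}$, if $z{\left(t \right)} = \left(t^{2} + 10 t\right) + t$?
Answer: $-710$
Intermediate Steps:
$z{\left(t \right)} = t^{2} + 11 t$
$\left(57 - 47\right) \left(-68\right) + z{\left(-6 \right)} = \left(57 - 47\right) \left(-68\right) - 6 \left(11 - 6\right) = \left(57 - 47\right) \left(-68\right) - 30 = 10 \left(-68\right) - 30 = -680 - 30 = -710$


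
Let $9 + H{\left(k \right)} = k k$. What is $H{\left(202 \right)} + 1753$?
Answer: $42548$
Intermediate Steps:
$H{\left(k \right)} = -9 + k^{2}$ ($H{\left(k \right)} = -9 + k k = -9 + k^{2}$)
$H{\left(202 \right)} + 1753 = \left(-9 + 202^{2}\right) + 1753 = \left(-9 + 40804\right) + 1753 = 40795 + 1753 = 42548$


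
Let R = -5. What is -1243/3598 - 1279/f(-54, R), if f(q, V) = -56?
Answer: 323731/14392 ≈ 22.494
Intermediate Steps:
-1243/3598 - 1279/f(-54, R) = -1243/3598 - 1279/(-56) = -1243*1/3598 - 1279*(-1/56) = -1243/3598 + 1279/56 = 323731/14392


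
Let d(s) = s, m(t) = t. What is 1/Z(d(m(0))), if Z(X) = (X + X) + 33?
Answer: 1/33 ≈ 0.030303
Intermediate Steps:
Z(X) = 33 + 2*X (Z(X) = 2*X + 33 = 33 + 2*X)
1/Z(d(m(0))) = 1/(33 + 2*0) = 1/(33 + 0) = 1/33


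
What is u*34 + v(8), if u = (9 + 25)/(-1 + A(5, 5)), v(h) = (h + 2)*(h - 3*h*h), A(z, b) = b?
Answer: -1551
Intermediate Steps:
v(h) = (2 + h)*(h - 3*h²)
u = 17/2 (u = (9 + 25)/(-1 + 5) = 34/4 = 34*(¼) = 17/2 ≈ 8.5000)
u*34 + v(8) = (17/2)*34 + 8*(2 - 5*8 - 3*8²) = 289 + 8*(2 - 40 - 3*64) = 289 + 8*(2 - 40 - 192) = 289 + 8*(-230) = 289 - 1840 = -1551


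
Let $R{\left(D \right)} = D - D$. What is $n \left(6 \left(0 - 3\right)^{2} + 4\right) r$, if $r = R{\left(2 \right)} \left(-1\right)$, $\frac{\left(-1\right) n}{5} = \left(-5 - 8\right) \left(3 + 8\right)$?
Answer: $0$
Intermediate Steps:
$R{\left(D \right)} = 0$
$n = 715$ ($n = - 5 \left(-5 - 8\right) \left(3 + 8\right) = - 5 \left(\left(-13\right) 11\right) = \left(-5\right) \left(-143\right) = 715$)
$r = 0$ ($r = 0 \left(-1\right) = 0$)
$n \left(6 \left(0 - 3\right)^{2} + 4\right) r = 715 \left(6 \left(0 - 3\right)^{2} + 4\right) 0 = 715 \left(6 \left(-3\right)^{2} + 4\right) 0 = 715 \left(6 \cdot 9 + 4\right) 0 = 715 \left(54 + 4\right) 0 = 715 \cdot 58 \cdot 0 = 41470 \cdot 0 = 0$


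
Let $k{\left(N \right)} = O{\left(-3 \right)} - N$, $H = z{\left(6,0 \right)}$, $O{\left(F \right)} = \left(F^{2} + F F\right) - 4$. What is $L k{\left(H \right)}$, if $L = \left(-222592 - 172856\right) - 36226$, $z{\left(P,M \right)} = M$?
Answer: $-6043436$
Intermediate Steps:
$O{\left(F \right)} = -4 + 2 F^{2}$ ($O{\left(F \right)} = \left(F^{2} + F^{2}\right) - 4 = 2 F^{2} - 4 = -4 + 2 F^{2}$)
$H = 0$
$k{\left(N \right)} = 14 - N$ ($k{\left(N \right)} = \left(-4 + 2 \left(-3\right)^{2}\right) - N = \left(-4 + 2 \cdot 9\right) - N = \left(-4 + 18\right) - N = 14 - N$)
$L = -431674$ ($L = \left(-222592 - 172856\right) - 36226 = -395448 - 36226 = -431674$)
$L k{\left(H \right)} = - 431674 \left(14 - 0\right) = - 431674 \left(14 + 0\right) = \left(-431674\right) 14 = -6043436$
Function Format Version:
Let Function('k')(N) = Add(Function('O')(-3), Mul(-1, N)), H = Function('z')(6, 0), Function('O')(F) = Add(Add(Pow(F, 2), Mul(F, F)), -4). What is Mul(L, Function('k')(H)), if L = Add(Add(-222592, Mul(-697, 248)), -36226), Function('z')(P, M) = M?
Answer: -6043436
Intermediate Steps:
Function('O')(F) = Add(-4, Mul(2, Pow(F, 2))) (Function('O')(F) = Add(Add(Pow(F, 2), Pow(F, 2)), -4) = Add(Mul(2, Pow(F, 2)), -4) = Add(-4, Mul(2, Pow(F, 2))))
H = 0
Function('k')(N) = Add(14, Mul(-1, N)) (Function('k')(N) = Add(Add(-4, Mul(2, Pow(-3, 2))), Mul(-1, N)) = Add(Add(-4, Mul(2, 9)), Mul(-1, N)) = Add(Add(-4, 18), Mul(-1, N)) = Add(14, Mul(-1, N)))
L = -431674 (L = Add(Add(-222592, -172856), -36226) = Add(-395448, -36226) = -431674)
Mul(L, Function('k')(H)) = Mul(-431674, Add(14, Mul(-1, 0))) = Mul(-431674, Add(14, 0)) = Mul(-431674, 14) = -6043436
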